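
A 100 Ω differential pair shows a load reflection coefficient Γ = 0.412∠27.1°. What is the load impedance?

Z_L ≈ 190 + j86.1 Ω

Z_L = Z_0·(1 + Γ)/(1 − Γ) = 100·(1.37 + j0.188)/(0.633 − j0.188)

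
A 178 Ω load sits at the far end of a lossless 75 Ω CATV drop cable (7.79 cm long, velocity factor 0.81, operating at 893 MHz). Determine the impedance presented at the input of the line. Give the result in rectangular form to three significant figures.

λ = v/f = 0.81·c / 893 MHz = 0.272 m
βl = 2π·l/λ = 2π × 0.286 = 103°
tan(βl) = tan(103°) = -4.31
Z_in = Z_0·(Z_L + jZ_0·tanβl)/(Z_0 + jZ_L·tanβl)
     = 75·(178 − j323)/(75 − j767)

Z_in ≈ 33 + j14.2 Ω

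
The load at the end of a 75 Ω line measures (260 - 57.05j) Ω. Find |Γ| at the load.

|Γ| ≈ 0.57

Γ = (Z_L − Z_0)/(Z_L + Z_0) = (185 − j57.05)/(335 − j57.05)
|Γ| = 194/340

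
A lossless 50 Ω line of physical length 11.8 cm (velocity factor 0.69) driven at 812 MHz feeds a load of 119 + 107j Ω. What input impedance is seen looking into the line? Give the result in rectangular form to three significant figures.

Z_in ≈ 48.4 + j81.2 Ω

λ = v/f = 0.69·c / 812 MHz = 0.255 m
βl = 2π·l/λ = 2π × 0.463 = 167°
tan(βl) = tan(167°) = -0.238
Z_in = Z_0·(Z_L + jZ_0·tanβl)/(Z_0 + jZ_L·tanβl)
     = 50·(119 + j95.1)/(75.4 − j28.3)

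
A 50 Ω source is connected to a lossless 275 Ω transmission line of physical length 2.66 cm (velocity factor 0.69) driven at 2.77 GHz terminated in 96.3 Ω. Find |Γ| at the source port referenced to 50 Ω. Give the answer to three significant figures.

|Γ| ≈ 0.827

λ = v/f = 0.69·c / 2.77 GHz = 0.0747 m
βl = 2π·l/λ = 2π × 0.356 = 128°
tan(βl) = -1.27
Z_in = Z_0·(Z_L + jZ_0·tanβl)/(Z_0 + jZ_L·tanβl) = 211 − j256 Ω
Γ_s = (Z_in − Z_s)/(Z_in + Z_s) = (161 − j256)/(261 − j256), |Γ_s| = 0.827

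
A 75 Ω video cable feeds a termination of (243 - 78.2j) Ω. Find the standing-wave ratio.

Γ = (Z_L − Z_0)/(Z_L + Z_0) = (168 − j78.2)/(318 − j78.2)
|Γ| = 185/327 = 0.566
VSWR = (1 + |Γ|)/(1 − |Γ|) = 1.57/0.434

VSWR ≈ 3.61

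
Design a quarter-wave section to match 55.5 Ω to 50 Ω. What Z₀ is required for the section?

Z_qwt ≈ 52.7 Ω

Z_qwt = √(Z_0·R_L) = √(50 × 55.5) = √2775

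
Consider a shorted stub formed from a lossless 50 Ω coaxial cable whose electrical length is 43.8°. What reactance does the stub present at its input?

X_in ≈ 47.9 Ω (inductive)

tan(βl) = 0.959
For a shorted stub, Z_in = jZ_0·tan(βl)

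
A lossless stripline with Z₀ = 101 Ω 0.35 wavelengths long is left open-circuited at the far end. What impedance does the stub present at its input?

βl = 2π × 0.35 = 126°
tan(βl) = -1.38
For an open-circuited stub, Z_in = −jZ_0·cot(βl) = −jZ_0/tan(βl)

Z_in ≈ +j73.4 Ω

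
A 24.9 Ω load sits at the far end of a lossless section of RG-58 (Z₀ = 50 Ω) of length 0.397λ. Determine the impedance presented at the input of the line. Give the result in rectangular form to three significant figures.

Z_in ≈ 34.3 − j24.9 Ω

βl = 2π × 0.397 = 143°
tan(βl) = tan(143°) = -0.756
Z_in = Z_0·(Z_L + jZ_0·tanβl)/(Z_0 + jZ_L·tanβl)
     = 50·(24.9 − j37.8)/(50 − j18.8)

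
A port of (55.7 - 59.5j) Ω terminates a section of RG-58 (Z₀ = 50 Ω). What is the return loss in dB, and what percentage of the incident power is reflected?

RL ≈ 6.15 dB; 24.3% of incident power reflected

Γ = (5.7 − j59.5)/(105.7 − j59.5), |Γ| = 0.493
RL = −20·log₁₀(0.493) = 6.15 dB
P_refl/P_inc = |Γ|² = 0.243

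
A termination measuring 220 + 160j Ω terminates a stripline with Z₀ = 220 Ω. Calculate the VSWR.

VSWR ≈ 2.04

Γ = (Z_L − Z_0)/(Z_L + Z_0) = (0 + j160)/(440 + j160)
|Γ| = 160/468 = 0.342
VSWR = (1 + |Γ|)/(1 − |Γ|) = 1.34/0.658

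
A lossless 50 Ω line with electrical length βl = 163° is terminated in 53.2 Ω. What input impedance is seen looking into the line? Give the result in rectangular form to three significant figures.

tan(βl) = tan(163°) = -0.306
Z_in = Z_0·(Z_L + jZ_0·tanβl)/(Z_0 + jZ_L·tanβl)
     = 50·(53.2 − j15.3)/(50 − j16.3)

Z_in ≈ 52.6 + j1.83 Ω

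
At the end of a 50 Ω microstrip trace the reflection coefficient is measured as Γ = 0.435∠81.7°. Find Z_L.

Z_L ≈ 38.1 + j40.5 Ω

Z_L = Z_0·(1 + Γ)/(1 − Γ) = 50·(1.06 + j0.43)/(0.937 − j0.43)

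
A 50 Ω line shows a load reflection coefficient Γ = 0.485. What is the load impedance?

Z_L = Z_0·(1 + Γ)/(1 − Γ) = 50·(1.48)/(0.515)

Z_L ≈ 144 Ω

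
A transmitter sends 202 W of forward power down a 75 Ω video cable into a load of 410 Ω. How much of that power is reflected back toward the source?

Γ = (410 − 75)/(410 + 75) = 0.691
|Γ|² = 0.477
P_refl = |Γ|²·P_inc = 96.4 W, P_del = (1 − |Γ|²)·P_inc = 106 W

P_reflected ≈ 96.4 W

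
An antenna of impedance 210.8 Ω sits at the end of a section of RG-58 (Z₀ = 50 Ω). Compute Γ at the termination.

Γ = 0.617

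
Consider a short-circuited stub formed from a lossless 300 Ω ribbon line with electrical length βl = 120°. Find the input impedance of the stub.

tan(βl) = -1.73
For a short-circuited stub, Z_in = jZ_0·tan(βl)

Z_in ≈ −j520 Ω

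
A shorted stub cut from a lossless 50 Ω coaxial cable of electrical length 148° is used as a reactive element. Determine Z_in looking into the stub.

Z_in ≈ −j31.2 Ω

tan(βl) = -0.625
For a shorted stub, Z_in = jZ_0·tan(βl)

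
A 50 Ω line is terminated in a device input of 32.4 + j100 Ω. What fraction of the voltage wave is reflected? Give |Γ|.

Γ = (Z_L − Z_0)/(Z_L + Z_0) = (-17.6 + j100)/(82.4 + j100)
|Γ| = 102/130

|Γ| ≈ 0.784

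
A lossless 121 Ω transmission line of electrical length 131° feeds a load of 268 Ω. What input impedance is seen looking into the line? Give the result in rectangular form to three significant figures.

Z_in ≈ 83.1 + j72.6 Ω

tan(βl) = tan(131°) = -1.15
Z_in = Z_0·(Z_L + jZ_0·tanβl)/(Z_0 + jZ_L·tanβl)
     = 121·(268 − j139)/(121 − j308)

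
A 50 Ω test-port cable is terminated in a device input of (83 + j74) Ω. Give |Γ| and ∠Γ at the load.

Γ ≈ 0.532 ∠ 36.9°

Γ = (Z_L − Z_0)/(Z_L + Z_0) = (33 + j74)/(133 + j74)
|Γ| = 81/152 = 0.532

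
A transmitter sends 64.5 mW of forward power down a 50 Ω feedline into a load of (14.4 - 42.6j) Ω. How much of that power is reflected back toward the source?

|Γ| = |(-35.6 − j42.6)/(64.4 − j42.6)| = 0.719
|Γ|² = 0.517
P_refl = |Γ|²·P_inc = 33.3 mW, P_del = (1 − |Γ|²)·P_inc = 31.2 mW

P_reflected ≈ 33.3 mW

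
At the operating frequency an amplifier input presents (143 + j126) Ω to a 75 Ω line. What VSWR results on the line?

VSWR ≈ 3.64

Γ = (Z_L − Z_0)/(Z_L + Z_0) = (68 + j126)/(218 + j126)
|Γ| = 143/252 = 0.569
VSWR = (1 + |Γ|)/(1 − |Γ|) = 1.57/0.431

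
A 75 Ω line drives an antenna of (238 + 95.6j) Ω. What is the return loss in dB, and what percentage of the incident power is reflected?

RL ≈ 4.77 dB; 33.3% of incident power reflected

Γ = (163 + j95.6)/(313 + j95.6), |Γ| = 0.577
RL = −20·log₁₀(0.577) = 4.77 dB
P_refl/P_inc = |Γ|² = 0.333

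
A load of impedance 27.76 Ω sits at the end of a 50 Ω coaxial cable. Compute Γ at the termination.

Γ = (Z_L − Z_0)/(Z_L + Z_0) = (27.76 − 50)/(27.76 + 50) = -22.24/77.76

Γ = -0.286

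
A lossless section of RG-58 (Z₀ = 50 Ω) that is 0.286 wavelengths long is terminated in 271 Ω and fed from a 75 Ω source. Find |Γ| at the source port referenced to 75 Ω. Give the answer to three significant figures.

βl = 2π × 0.286 = 103°
tan(βl) = -4.35
Z_in = Z_0·(Z_L + jZ_0·tanβl)/(Z_0 + jZ_L·tanβl) = 9.7 + j11.1 Ω
Γ_s = (Z_in − Z_s)/(Z_in + Z_s) = (-65.3 + j11.1)/(84.7 + j11.1), |Γ_s| = 0.775

|Γ| ≈ 0.775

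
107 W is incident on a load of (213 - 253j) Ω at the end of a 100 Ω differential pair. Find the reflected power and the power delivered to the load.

P_reflected ≈ 50.7 W; P_delivered ≈ 56.3 W

|Γ| = |(113 − j253)/(313 − j253)| = 0.688
|Γ|² = 0.474
P_refl = |Γ|²·P_inc = 50.7 W, P_del = (1 − |Γ|²)·P_inc = 56.3 W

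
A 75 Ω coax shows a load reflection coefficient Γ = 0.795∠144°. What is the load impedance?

Z_L = Z_0·(1 + Γ)/(1 − Γ) = 75·(0.357 + j0.467)/(1.64 − j0.467)

Z_L ≈ 9.46 + j24 Ω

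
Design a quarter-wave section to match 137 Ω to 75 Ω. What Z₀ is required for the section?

Z_qwt ≈ 101 Ω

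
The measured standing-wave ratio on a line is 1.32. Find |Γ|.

|Γ| = (S − 1)/(S + 1) = (1.32 − 1)/(1.32 + 1) = 0.32/2.32

|Γ| ≈ 0.138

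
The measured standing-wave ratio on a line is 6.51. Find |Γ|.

|Γ| = (S − 1)/(S + 1) = (6.51 − 1)/(6.51 + 1) = 5.51/7.51

|Γ| ≈ 0.734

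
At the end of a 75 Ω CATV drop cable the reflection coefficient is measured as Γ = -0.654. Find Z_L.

Z_L = Z_0·(1 + Γ)/(1 − Γ) = 75·(0.346)/(1.65)

Z_L ≈ 15.7 Ω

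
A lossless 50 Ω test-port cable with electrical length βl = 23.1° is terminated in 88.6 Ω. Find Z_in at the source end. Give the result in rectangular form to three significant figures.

tan(βl) = tan(23.1°) = 0.427
Z_in = Z_0·(Z_L + jZ_0·tanβl)/(Z_0 + jZ_L·tanβl)
     = 50·(88.6 + j21.3)/(50 + j37.8)

Z_in ≈ 66.6 − j29 Ω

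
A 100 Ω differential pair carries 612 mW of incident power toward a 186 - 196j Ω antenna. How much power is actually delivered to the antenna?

P_delivered ≈ 379 mW

|Γ| = |(86 − j196)/(286 − j196)| = 0.617
|Γ|² = 0.381
P_refl = |Γ|²·P_inc = 233 mW, P_del = (1 − |Γ|²)·P_inc = 379 mW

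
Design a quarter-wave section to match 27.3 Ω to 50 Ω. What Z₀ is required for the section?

Z_qwt = √(Z_0·R_L) = √(50 × 27.3) = √1365

Z_qwt ≈ 36.9 Ω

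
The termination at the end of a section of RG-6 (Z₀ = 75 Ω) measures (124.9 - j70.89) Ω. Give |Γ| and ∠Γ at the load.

Γ ≈ 0.409 ∠ -35.3°

Γ = (Z_L − Z_0)/(Z_L + Z_0) = (49.9 − j70.89)/(199.9 − j70.89)
|Γ| = 86.7/212 = 0.409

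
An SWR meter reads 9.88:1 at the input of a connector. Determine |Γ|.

|Γ| = (S − 1)/(S + 1) = (9.88 − 1)/(9.88 + 1) = 8.88/10.9

|Γ| ≈ 0.816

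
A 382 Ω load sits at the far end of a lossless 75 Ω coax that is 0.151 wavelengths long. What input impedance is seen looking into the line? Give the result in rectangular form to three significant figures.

βl = 2π × 0.151 = 54.4°
tan(βl) = tan(54.4°) = 1.39
Z_in = Z_0·(Z_L + jZ_0·tanβl)/(Z_0 + jZ_L·tanβl)
     = 75·(382 + j105)/(75 + j533)

Z_in ≈ 21.9 − j50.7 Ω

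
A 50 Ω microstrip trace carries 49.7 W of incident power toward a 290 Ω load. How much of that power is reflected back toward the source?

Γ = (290 − 50)/(290 + 50) = 0.706
|Γ|² = 0.498
P_refl = |Γ|²·P_inc = 24.8 W, P_del = (1 − |Γ|²)·P_inc = 24.9 W

P_reflected ≈ 24.8 W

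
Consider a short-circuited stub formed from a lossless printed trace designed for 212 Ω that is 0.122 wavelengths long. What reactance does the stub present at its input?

X_in ≈ 204 Ω (inductive)

βl = 2π × 0.122 = 43.9°
tan(βl) = 0.963
For a short-circuited stub, Z_in = jZ_0·tan(βl)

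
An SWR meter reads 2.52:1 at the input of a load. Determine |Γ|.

|Γ| ≈ 0.432

|Γ| = (S − 1)/(S + 1) = (2.52 − 1)/(2.52 + 1) = 1.52/3.52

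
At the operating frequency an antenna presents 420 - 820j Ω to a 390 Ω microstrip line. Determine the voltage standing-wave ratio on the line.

VSWR ≈ 5.94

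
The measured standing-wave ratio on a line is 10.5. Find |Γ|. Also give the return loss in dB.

|Γ| ≈ 0.826; return loss ≈ 1.66 dB

|Γ| = (S − 1)/(S + 1) = (10.5 − 1)/(10.5 + 1) = 9.5/11.5
RL = −20·log₁₀|Γ| = −20·log₁₀(0.826)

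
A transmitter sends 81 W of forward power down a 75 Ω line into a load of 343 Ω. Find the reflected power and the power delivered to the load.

Γ = (343 − 75)/(343 + 75) = 0.641
|Γ|² = 0.411
P_refl = |Γ|²·P_inc = 33.3 W, P_del = (1 − |Γ|²)·P_inc = 47.7 W

P_reflected ≈ 33.3 W; P_delivered ≈ 47.7 W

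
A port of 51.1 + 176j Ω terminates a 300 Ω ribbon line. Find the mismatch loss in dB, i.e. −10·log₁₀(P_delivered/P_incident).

mismatch loss ≈ 4.01 dB

Γ = (-248.9 + j176)/(351.1 + j176), |Γ| = 0.776
|Γ|² = 0.602, so P_del/P_inc = 1 − |Γ|² = 0.398
ML = −10·log₁₀(1 − |Γ|²)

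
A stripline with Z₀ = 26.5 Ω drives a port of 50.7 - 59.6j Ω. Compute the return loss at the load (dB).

Γ = (24.2 − j59.6)/(77.2 − j59.6), |Γ| = 0.66
RL = −20·log₁₀|Γ| = −20·log₁₀(0.66)

RL ≈ 3.62 dB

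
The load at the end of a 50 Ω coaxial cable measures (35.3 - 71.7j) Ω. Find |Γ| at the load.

Γ = (Z_L − Z_0)/(Z_L + Z_0) = (-14.7 − j71.7)/(85.3 − j71.7)
|Γ| = 73.2/111

|Γ| ≈ 0.657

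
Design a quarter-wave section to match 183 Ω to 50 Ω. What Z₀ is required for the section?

Z_qwt = √(Z_0·R_L) = √(50 × 183) = √9150

Z_qwt ≈ 95.7 Ω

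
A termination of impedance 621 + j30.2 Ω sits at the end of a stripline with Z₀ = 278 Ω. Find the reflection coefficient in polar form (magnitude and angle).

Γ ≈ 0.383 ∠ 3.11°

Γ = (Z_L − Z_0)/(Z_L + Z_0) = (343 + j30.2)/(899 + j30.2)
|Γ| = 344/900 = 0.383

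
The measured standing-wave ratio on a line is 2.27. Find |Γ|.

|Γ| ≈ 0.388

|Γ| = (S − 1)/(S + 1) = (2.27 − 1)/(2.27 + 1) = 1.27/3.27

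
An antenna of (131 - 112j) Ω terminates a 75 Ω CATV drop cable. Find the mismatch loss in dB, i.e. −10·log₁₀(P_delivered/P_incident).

mismatch loss ≈ 1.46 dB

Γ = (56 − j112)/(206 − j112), |Γ| = 0.534
|Γ|² = 0.285, so P_del/P_inc = 1 − |Γ|² = 0.715
ML = −10·log₁₀(1 − |Γ|²)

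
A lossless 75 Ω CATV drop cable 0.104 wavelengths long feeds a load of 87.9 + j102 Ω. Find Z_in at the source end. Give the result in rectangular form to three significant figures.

βl = 2π × 0.104 = 37.4°
tan(βl) = tan(37.4°) = 0.766
Z_in = Z_0·(Z_L + jZ_0·tanβl)/(Z_0 + jZ_L·tanβl)
     = 75·(87.9 + j159)/(-3.1 + j67.3)

Z_in ≈ 173 − j106 Ω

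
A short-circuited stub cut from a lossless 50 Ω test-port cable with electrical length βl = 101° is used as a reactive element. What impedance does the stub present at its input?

tan(βl) = -5.14
For a short-circuited stub, Z_in = jZ_0·tan(βl)

Z_in ≈ −j257 Ω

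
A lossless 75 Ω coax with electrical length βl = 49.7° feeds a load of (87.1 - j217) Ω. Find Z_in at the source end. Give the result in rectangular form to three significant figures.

Z_in ≈ 9.76 − j32.2 Ω

tan(βl) = tan(49.7°) = 1.18
Z_in = Z_0·(Z_L + jZ_0·tanβl)/(Z_0 + jZ_L·tanβl)
     = 75·(87.1 − j129)/(331 + j103)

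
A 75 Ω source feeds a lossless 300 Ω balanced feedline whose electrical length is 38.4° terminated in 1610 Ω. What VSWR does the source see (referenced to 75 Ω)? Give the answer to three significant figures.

tan(βl) = 0.793
Z_in = Z_0·(Z_L + jZ_0·tanβl)/(Z_0 + jZ_L·tanβl) = 137 − j346 Ω
Γ_s = (Z_in − Z_s)/(Z_in + Z_s) = (62.3 − j346)/(212 − j346), |Γ_s| = 0.866
VSWR = (1 + |Γ_s|)/(1 − |Γ_s|)

VSWR ≈ 13.9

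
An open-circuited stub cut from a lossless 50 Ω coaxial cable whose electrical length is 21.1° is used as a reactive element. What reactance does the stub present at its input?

tan(βl) = 0.386
For an open-circuited stub, Z_in = −jZ_0·cot(βl) = −jZ_0/tan(βl)

X_in ≈ -130 Ω (capacitive)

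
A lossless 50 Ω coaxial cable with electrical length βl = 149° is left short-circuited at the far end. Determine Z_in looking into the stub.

Z_in ≈ −j30 Ω

tan(βl) = -0.601
For a short-circuited stub, Z_in = jZ_0·tan(βl)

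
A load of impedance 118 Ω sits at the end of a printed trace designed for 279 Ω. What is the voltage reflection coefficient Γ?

Γ = (Z_L − Z_0)/(Z_L + Z_0) = (118 − 279)/(118 + 279) = -161/397

Γ = -0.406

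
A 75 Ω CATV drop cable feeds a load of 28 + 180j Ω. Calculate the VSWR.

VSWR ≈ 18.4

Γ = (Z_L − Z_0)/(Z_L + Z_0) = (-47 + j180)/(103 + j180)
|Γ| = 186/207 = 0.897
VSWR = (1 + |Γ|)/(1 − |Γ|) = 1.9/0.103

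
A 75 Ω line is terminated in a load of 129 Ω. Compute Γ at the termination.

Γ = (Z_L − Z_0)/(Z_L + Z_0) = (129 − 75)/(129 + 75) = 54/204

Γ = 0.265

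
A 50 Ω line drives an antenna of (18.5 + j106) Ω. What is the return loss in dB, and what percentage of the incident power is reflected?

Γ = (-31.5 + j106)/(68.5 + j106), |Γ| = 0.876
RL = −20·log₁₀(0.876) = 1.15 dB
P_refl/P_inc = |Γ|² = 0.768

RL ≈ 1.15 dB; 76.8% of incident power reflected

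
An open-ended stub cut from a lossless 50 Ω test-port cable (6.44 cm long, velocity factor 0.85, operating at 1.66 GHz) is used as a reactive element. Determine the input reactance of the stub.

X_in ≈ 89.9 Ω (inductive)

λ = v/f = 0.85·c / 1.66 GHz = 0.154 m
βl = 2π·l/λ = 2π × 0.419 = 151°
tan(βl) = -0.556
For an open-ended stub, Z_in = −jZ_0·cot(βl) = −jZ_0/tan(βl)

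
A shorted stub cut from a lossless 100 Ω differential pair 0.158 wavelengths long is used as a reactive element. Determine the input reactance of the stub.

βl = 2π × 0.158 = 56.9°
tan(βl) = 1.53
For a shorted stub, Z_in = jZ_0·tan(βl)

X_in ≈ 153 Ω (inductive)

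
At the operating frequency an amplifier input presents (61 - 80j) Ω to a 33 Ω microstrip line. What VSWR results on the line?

Γ = (Z_L − Z_0)/(Z_L + Z_0) = (28 − j80)/(94 − j80)
|Γ| = 84.8/123 = 0.687
VSWR = (1 + |Γ|)/(1 − |Γ|) = 1.69/0.313

VSWR ≈ 5.38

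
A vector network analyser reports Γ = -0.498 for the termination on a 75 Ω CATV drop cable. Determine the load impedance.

Z_L ≈ 25.1 Ω

Z_L = Z_0·(1 + Γ)/(1 − Γ) = 75·(0.502)/(1.5)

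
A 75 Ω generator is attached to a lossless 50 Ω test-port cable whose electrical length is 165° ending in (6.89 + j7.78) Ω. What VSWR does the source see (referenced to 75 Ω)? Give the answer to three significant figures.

VSWR ≈ 11.1

tan(βl) = -0.268
Z_in = Z_0·(Z_L + jZ_0·tanβl)/(Z_0 + jZ_L·tanβl) = 6.8 − j5.15 Ω
Γ_s = (Z_in − Z_s)/(Z_in + Z_s) = (-68.2 − j5.15)/(81.8 − j5.15), |Γ_s| = 0.835
VSWR = (1 + |Γ_s|)/(1 − |Γ_s|)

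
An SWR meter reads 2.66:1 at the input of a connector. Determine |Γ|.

|Γ| ≈ 0.454

|Γ| = (S − 1)/(S + 1) = (2.66 − 1)/(2.66 + 1) = 1.66/3.66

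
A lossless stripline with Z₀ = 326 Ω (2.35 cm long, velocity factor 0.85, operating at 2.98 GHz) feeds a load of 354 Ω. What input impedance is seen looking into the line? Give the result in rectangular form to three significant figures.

λ = v/f = 0.85·c / 2.98 GHz = 0.0856 m
βl = 2π·l/λ = 2π × 0.275 = 98.9°
tan(βl) = tan(98.9°) = -6.41
Z_in = Z_0·(Z_L + jZ_0·tanβl)/(Z_0 + jZ_L·tanβl)
     = 326·(354 − j2090)/(326 − j2270)

Z_in ≈ 301 + j7.57 Ω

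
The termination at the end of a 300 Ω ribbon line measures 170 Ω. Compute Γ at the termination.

Γ = -0.277

Γ = (Z_L − Z_0)/(Z_L + Z_0) = (170 − 300)/(170 + 300) = -130/470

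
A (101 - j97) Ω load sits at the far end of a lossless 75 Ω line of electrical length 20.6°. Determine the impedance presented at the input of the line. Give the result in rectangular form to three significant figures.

Z_in ≈ 46.8 − j62.2 Ω

tan(βl) = tan(20.6°) = 0.376
Z_in = Z_0·(Z_L + jZ_0·tanβl)/(Z_0 + jZ_L·tanβl)
     = 75·(101 − j68.8)/(111 + j38)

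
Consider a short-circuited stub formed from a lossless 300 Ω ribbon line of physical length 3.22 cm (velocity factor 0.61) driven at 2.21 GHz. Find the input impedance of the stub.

Z_in ≈ −j252 Ω

λ = v/f = 0.61·c / 2.21 GHz = 0.0828 m
βl = 2π·l/λ = 2π × 0.389 = 140°
tan(βl) = -0.839
For a short-circuited stub, Z_in = jZ_0·tan(βl)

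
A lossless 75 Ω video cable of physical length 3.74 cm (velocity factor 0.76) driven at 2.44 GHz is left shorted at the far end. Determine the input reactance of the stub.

λ = v/f = 0.76·c / 2.44 GHz = 0.0934 m
βl = 2π·l/λ = 2π × 0.4 = 144°
tan(βl) = -0.724
For a shorted stub, Z_in = jZ_0·tan(βl)

X_in ≈ -54.3 Ω (capacitive)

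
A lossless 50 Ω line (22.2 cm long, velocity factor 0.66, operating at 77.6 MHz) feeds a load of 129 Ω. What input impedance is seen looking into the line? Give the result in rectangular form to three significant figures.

Z_in ≈ 51 − j49.7 Ω

λ = v/f = 0.66·c / 77.6 MHz = 2.55 m
βl = 2π·l/λ = 2π × 0.087 = 31.3°
tan(βl) = tan(31.3°) = 0.609
Z_in = Z_0·(Z_L + jZ_0·tanβl)/(Z_0 + jZ_L·tanβl)
     = 50·(129 + j30.4)/(50 + j78.5)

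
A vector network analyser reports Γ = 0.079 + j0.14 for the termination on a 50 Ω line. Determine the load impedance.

Z_L = Z_0·(1 + Γ)/(1 − Γ) = 50·(1.08 + j0.14)/(0.921 − j0.14)

Z_L ≈ 56.1 + j16.1 Ω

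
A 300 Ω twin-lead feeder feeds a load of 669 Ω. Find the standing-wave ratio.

VSWR ≈ 2.23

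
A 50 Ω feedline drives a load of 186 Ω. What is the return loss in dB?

RL ≈ 4.79 dB

Γ = (186 − 50)/(186 + 50) = 0.576
RL = −20·log₁₀|Γ| = −20·log₁₀(0.576)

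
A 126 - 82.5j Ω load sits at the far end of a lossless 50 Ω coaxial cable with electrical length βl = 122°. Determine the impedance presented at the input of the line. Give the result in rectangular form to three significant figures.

Z_in ≈ 23.7 + j40.9 Ω

tan(βl) = tan(122°) = -1.6
Z_in = Z_0·(Z_L + jZ_0·tanβl)/(Z_0 + jZ_L·tanβl)
     = 50·(126 − j163)/(-82 − j202)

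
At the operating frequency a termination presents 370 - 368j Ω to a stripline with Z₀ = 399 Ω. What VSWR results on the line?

Γ = (Z_L − Z_0)/(Z_L + Z_0) = (-29 − j368)/(769 − j368)
|Γ| = 369/853 = 0.433
VSWR = (1 + |Γ|)/(1 − |Γ|) = 1.43/0.567

VSWR ≈ 2.53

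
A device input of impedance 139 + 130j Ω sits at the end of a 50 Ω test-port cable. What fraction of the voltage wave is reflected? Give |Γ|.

Γ = (Z_L − Z_0)/(Z_L + Z_0) = (89 + j130)/(189 + j130)
|Γ| = 158/229

|Γ| ≈ 0.687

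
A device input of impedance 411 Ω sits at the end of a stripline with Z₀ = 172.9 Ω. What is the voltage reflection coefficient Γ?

Γ = 0.408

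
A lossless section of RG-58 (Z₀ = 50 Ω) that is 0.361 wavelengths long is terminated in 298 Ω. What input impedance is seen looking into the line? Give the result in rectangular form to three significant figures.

Z_in ≈ 14 + j39.9 Ω

βl = 2π × 0.361 = 130°
tan(βl) = tan(130°) = -1.19
Z_in = Z_0·(Z_L + jZ_0·tanβl)/(Z_0 + jZ_L·tanβl)
     = 50·(298 − j59.7)/(50 − j356)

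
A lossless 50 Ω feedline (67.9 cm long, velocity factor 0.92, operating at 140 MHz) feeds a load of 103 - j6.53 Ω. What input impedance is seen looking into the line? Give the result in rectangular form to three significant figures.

λ = v/f = 0.92·c / 140 MHz = 1.97 m
βl = 2π·l/λ = 2π × 0.344 = 124°
tan(βl) = tan(124°) = -1.48
Z_in = Z_0·(Z_L + jZ_0·tanβl)/(Z_0 + jZ_L·tanβl)
     = 50·(103 − j80.7)/(40.3 − j153)

Z_in ≈ 33 + j25 Ω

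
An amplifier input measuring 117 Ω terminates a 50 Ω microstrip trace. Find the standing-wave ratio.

VSWR ≈ 2.34

Γ = (117 − 50)/(117 + 50) = 0.401
VSWR = (1 + 0.401)/(1 − 0.401)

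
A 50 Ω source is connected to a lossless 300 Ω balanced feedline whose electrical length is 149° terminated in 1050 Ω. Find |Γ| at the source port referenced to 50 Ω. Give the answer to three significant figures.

tan(βl) = -0.601
Z_in = Z_0·(Z_L + jZ_0·tanβl)/(Z_0 + jZ_L·tanβl) = 264 + j374 Ω
Γ_s = (Z_in − Z_s)/(Z_in + Z_s) = (214 + j374)/(314 + j374), |Γ_s| = 0.882

|Γ| ≈ 0.882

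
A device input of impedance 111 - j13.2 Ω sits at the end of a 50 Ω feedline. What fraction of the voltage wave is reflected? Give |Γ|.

|Γ| ≈ 0.386

Γ = (Z_L − Z_0)/(Z_L + Z_0) = (61 − j13.2)/(161 − j13.2)
|Γ| = 62.4/162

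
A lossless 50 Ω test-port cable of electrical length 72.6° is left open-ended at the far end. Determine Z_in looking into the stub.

Z_in ≈ −j15.7 Ω

tan(βl) = 3.19
For an open-ended stub, Z_in = −jZ_0·cot(βl) = −jZ_0/tan(βl)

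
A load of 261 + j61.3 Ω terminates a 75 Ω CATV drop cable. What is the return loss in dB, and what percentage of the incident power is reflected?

Γ = (186 + j61.3)/(336 + j61.3), |Γ| = 0.573
RL = −20·log₁₀(0.573) = 4.83 dB
P_refl/P_inc = |Γ|² = 0.329

RL ≈ 4.83 dB; 32.9% of incident power reflected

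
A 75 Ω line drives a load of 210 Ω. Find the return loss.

Γ = (210 − 75)/(210 + 75) = 0.474
RL = −20·log₁₀|Γ| = −20·log₁₀(0.474)

RL ≈ 6.49 dB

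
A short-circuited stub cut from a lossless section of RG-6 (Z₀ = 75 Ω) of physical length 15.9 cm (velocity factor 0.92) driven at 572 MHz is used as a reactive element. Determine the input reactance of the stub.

λ = v/f = 0.92·c / 572 MHz = 0.483 m
βl = 2π·l/λ = 2π × 0.33 = 119°
tan(βl) = -1.83
For a short-circuited stub, Z_in = jZ_0·tan(βl)

X_in ≈ -137 Ω (capacitive)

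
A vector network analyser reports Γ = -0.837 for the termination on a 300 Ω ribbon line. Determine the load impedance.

Z_L = Z_0·(1 + Γ)/(1 − Γ) = 300·(0.163)/(1.84)

Z_L ≈ 26.6 Ω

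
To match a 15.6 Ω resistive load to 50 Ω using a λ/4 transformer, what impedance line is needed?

Z_qwt = √(Z_0·R_L) = √(50 × 15.6) = √780

Z_qwt ≈ 27.9 Ω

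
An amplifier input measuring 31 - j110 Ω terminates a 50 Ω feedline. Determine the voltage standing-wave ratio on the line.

Γ = (Z_L − Z_0)/(Z_L + Z_0) = (-19 − j110)/(81 − j110)
|Γ| = 112/137 = 0.817
VSWR = (1 + |Γ|)/(1 − |Γ|) = 1.82/0.183

VSWR ≈ 9.94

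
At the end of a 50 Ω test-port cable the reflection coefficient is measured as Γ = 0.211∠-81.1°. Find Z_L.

Z_L = Z_0·(1 + Γ)/(1 − Γ) = 50·(1.03 − j0.208)/(0.967 + j0.208)

Z_L ≈ 48.8 − j21.3 Ω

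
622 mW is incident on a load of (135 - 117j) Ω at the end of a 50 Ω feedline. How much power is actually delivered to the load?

P_delivered ≈ 351 mW

|Γ| = |(85 − j117)/(185 − j117)| = 0.661
|Γ|² = 0.436
P_refl = |Γ|²·P_inc = 271 mW, P_del = (1 − |Γ|²)·P_inc = 351 mW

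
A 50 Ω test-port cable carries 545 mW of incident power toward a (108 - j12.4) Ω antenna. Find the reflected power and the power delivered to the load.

P_reflected ≈ 76.3 mW; P_delivered ≈ 469 mW

|Γ| = |(58 − j12.4)/(158 − j12.4)| = 0.374
|Γ|² = 0.14
P_refl = |Γ|²·P_inc = 76.3 mW, P_del = (1 − |Γ|²)·P_inc = 469 mW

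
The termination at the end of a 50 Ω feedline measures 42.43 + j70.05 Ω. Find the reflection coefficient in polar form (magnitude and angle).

Γ ≈ 0.608 ∠ 59°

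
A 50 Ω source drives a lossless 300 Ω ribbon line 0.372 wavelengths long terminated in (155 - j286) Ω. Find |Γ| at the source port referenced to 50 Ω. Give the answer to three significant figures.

βl = 2π × 0.372 = 134°
tan(βl) = -1.04
Z_in = Z_0·(Z_L + jZ_0·tanβl)/(Z_0 + jZ_L·tanβl) = 1120 + j268 Ω
Γ_s = (Z_in − Z_s)/(Z_in + Z_s) = (1070 + j268)/(1170 + j268), |Γ_s| = 0.919

|Γ| ≈ 0.919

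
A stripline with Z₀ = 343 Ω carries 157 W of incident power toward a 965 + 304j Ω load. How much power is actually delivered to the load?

|Γ| = |(622 + j304)/(1308 + j304)| = 0.516
|Γ|² = 0.266
P_refl = |Γ|²·P_inc = 41.7 W, P_del = (1 − |Γ|²)·P_inc = 115 W

P_delivered ≈ 115 W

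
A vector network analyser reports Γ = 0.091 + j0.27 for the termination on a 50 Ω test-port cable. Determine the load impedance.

Z_L ≈ 51.1 + j30 Ω

Z_L = Z_0·(1 + Γ)/(1 − Γ) = 50·(1.09 + j0.27)/(0.909 − j0.27)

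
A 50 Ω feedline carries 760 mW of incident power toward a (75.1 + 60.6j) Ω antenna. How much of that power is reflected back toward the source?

P_reflected ≈ 169 mW

|Γ| = |(25.1 + j60.6)/(125.1 + j60.6)| = 0.472
|Γ|² = 0.223
P_refl = |Γ|²·P_inc = 169 mW, P_del = (1 − |Γ|²)·P_inc = 591 mW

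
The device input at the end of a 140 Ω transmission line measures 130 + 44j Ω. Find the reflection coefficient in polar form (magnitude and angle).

Γ = (Z_L − Z_0)/(Z_L + Z_0) = (-10 + j44)/(270 + j44)
|Γ| = 45.1/274 = 0.165

Γ ≈ 0.165 ∠ 93.5°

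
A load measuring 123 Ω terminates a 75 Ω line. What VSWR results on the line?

VSWR ≈ 1.64

For a purely resistive load, VSWR = R_L/Z_0 or Z_0/R_L (whichever > 1) = 123/75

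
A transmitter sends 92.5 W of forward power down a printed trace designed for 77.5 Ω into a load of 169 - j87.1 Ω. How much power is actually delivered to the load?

P_delivered ≈ 70.9 W

|Γ| = |(91.5 − j87.1)/(246.5 − j87.1)| = 0.483
|Γ|² = 0.233
P_refl = |Γ|²·P_inc = 21.6 W, P_del = (1 − |Γ|²)·P_inc = 70.9 W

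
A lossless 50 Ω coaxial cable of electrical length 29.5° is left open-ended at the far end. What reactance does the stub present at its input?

tan(βl) = 0.566
For an open-ended stub, Z_in = −jZ_0·cot(βl) = −jZ_0/tan(βl)

X_in ≈ -88.4 Ω (capacitive)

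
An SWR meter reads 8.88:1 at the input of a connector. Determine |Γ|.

|Γ| ≈ 0.798

|Γ| = (S − 1)/(S + 1) = (8.88 − 1)/(8.88 + 1) = 7.88/9.88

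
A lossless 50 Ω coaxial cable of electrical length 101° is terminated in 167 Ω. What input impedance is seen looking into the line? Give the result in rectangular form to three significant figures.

tan(βl) = tan(101°) = -5.14
Z_in = Z_0·(Z_L + jZ_0·tanβl)/(Z_0 + jZ_L·tanβl)
     = 50·(167 − j257)/(50 − j859)

Z_in ≈ 15.5 + j8.82 Ω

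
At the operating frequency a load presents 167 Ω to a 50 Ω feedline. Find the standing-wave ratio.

VSWR ≈ 3.34

For a purely resistive load, VSWR = R_L/Z_0 or Z_0/R_L (whichever > 1) = 167/50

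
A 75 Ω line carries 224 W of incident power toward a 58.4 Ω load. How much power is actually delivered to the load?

Γ = (58.4 − 75)/(58.4 + 75) = -0.124
|Γ|² = 0.0155
P_refl = |Γ|²·P_inc = 3.47 W, P_del = (1 − |Γ|²)·P_inc = 221 W

P_delivered ≈ 221 W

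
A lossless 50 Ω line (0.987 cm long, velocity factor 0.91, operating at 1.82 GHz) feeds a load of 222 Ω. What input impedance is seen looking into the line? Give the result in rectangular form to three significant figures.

Z_in ≈ 55.2 − j85.6 Ω

λ = v/f = 0.91·c / 1.82 GHz = 0.15 m
βl = 2π·l/λ = 2π × 0.0658 = 23.7°
tan(βl) = tan(23.7°) = 0.439
Z_in = Z_0·(Z_L + jZ_0·tanβl)/(Z_0 + jZ_L·tanβl)
     = 50·(222 + j21.9)/(50 + j97.4)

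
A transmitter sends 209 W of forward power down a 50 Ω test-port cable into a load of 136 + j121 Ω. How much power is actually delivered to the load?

P_delivered ≈ 115 W

|Γ| = |(86 + j121)/(186 + j121)| = 0.669
|Γ|² = 0.448
P_refl = |Γ|²·P_inc = 93.5 W, P_del = (1 − |Γ|²)·P_inc = 115 W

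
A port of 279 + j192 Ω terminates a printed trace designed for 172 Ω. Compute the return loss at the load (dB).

RL ≈ 6.97 dB

Γ = (107 + j192)/(451 + j192), |Γ| = 0.448
RL = −20·log₁₀|Γ| = −20·log₁₀(0.448)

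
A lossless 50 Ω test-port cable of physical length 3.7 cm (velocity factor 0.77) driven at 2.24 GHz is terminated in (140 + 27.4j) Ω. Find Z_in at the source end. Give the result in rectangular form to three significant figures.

Z_in ≈ 24 + j29 Ω

λ = v/f = 0.77·c / 2.24 GHz = 0.103 m
βl = 2π·l/λ = 2π × 0.359 = 129°
tan(βl) = tan(129°) = -1.23
Z_in = Z_0·(Z_L + jZ_0·tanβl)/(Z_0 + jZ_L·tanβl)
     = 50·(140 − j34)/(83.6 − j172)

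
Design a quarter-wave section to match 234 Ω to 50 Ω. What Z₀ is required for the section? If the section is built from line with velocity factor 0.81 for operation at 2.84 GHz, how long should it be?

Z_qwt = √(Z_0·R_L) = √(50 × 234) = √11700
λ = 0.81·c/f = 0.0856 m, so l = λ/4 = 0.0214 m

Z_qwt ≈ 108 Ω; length ≈ 2.14 cm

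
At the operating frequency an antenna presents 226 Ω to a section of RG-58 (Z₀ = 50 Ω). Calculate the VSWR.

VSWR ≈ 4.52

Γ = (226 − 50)/(226 + 50) = 0.638
VSWR = (1 + 0.638)/(1 − 0.638)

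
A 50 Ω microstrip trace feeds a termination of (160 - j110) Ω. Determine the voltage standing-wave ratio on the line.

VSWR ≈ 4.82

Γ = (Z_L − Z_0)/(Z_L + Z_0) = (110 − j110)/(210 − j110)
|Γ| = 156/237 = 0.656
VSWR = (1 + |Γ|)/(1 − |Γ|) = 1.66/0.344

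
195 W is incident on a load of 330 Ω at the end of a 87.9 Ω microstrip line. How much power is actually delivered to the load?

Γ = (330 − 87.9)/(330 + 87.9) = 0.579
|Γ|² = 0.336
P_refl = |Γ|²·P_inc = 65.4 W, P_del = (1 − |Γ|²)·P_inc = 130 W

P_delivered ≈ 130 W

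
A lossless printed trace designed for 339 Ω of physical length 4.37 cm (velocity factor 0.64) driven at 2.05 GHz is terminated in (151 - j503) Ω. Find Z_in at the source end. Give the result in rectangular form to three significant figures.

λ = v/f = 0.64·c / 2.05 GHz = 0.0937 m
βl = 2π·l/λ = 2π × 0.467 = 168°
tan(βl) = tan(168°) = -0.213
Z_in = Z_0·(Z_L + jZ_0·tanβl)/(Z_0 + jZ_L·tanβl)
     = 339·(151 − j575)/(232 − j32.2)

Z_in ≈ 331 − j795 Ω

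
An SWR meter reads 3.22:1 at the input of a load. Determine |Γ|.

|Γ| ≈ 0.526

|Γ| = (S − 1)/(S + 1) = (3.22 − 1)/(3.22 + 1) = 2.22/4.22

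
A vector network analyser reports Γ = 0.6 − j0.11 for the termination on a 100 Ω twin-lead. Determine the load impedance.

Z_L ≈ 365 − j128 Ω

Z_L = Z_0·(1 + Γ)/(1 − Γ) = 100·(1.6 − j0.11)/(0.4 + j0.11)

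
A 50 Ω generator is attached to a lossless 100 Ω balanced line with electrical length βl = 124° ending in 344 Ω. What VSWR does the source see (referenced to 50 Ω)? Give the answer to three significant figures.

tan(βl) = -1.48
Z_in = Z_0·(Z_L + jZ_0·tanβl)/(Z_0 + jZ_L·tanβl) = 40.7 + j59.5 Ω
Γ_s = (Z_in − Z_s)/(Z_in + Z_s) = (-9.27 + j59.5)/(90.7 + j59.5), |Γ_s| = 0.555
VSWR = (1 + |Γ_s|)/(1 − |Γ_s|)

VSWR ≈ 3.49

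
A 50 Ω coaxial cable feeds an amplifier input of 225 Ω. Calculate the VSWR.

VSWR ≈ 4.5

For a purely resistive load, VSWR = R_L/Z_0 or Z_0/R_L (whichever > 1) = 225/50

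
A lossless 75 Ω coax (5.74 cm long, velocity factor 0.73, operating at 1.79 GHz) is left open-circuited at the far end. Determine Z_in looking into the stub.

Z_in ≈ +j382 Ω

λ = v/f = 0.73·c / 1.79 GHz = 0.122 m
βl = 2π·l/λ = 2π × 0.469 = 169°
tan(βl) = -0.196
For an open-circuited stub, Z_in = −jZ_0·cot(βl) = −jZ_0/tan(βl)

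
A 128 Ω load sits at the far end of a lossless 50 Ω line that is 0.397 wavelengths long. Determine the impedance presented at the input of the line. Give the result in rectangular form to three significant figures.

Z_in ≈ 42.4 + j44.2 Ω

βl = 2π × 0.397 = 143°
tan(βl) = tan(143°) = -0.756
Z_in = Z_0·(Z_L + jZ_0·tanβl)/(Z_0 + jZ_L·tanβl)
     = 50·(128 − j37.8)/(50 − j96.7)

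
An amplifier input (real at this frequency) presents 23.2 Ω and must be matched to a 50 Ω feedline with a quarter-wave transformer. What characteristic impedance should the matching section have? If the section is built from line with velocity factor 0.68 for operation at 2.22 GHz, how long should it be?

Z_qwt = √(Z_0·R_L) = √(50 × 23.2) = √1160
λ = 0.68·c/f = 0.0919 m, so l = λ/4 = 0.023 m

Z_qwt ≈ 34.1 Ω; length ≈ 2.3 cm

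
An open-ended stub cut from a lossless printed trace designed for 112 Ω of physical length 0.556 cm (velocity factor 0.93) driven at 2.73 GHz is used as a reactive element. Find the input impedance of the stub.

λ = v/f = 0.93·c / 2.73 GHz = 0.102 m
βl = 2π·l/λ = 2π × 0.0544 = 19.6°
tan(βl) = 0.356
For an open-ended stub, Z_in = −jZ_0·cot(βl) = −jZ_0/tan(βl)

Z_in ≈ −j315 Ω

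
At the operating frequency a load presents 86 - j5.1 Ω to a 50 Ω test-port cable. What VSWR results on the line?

Γ = (Z_L − Z_0)/(Z_L + Z_0) = (36 − j5.1)/(136 − j5.1)
|Γ| = 36.4/136 = 0.267
VSWR = (1 + |Γ|)/(1 − |Γ|) = 1.27/0.733

VSWR ≈ 1.73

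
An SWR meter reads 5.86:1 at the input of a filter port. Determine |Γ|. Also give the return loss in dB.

|Γ| ≈ 0.708; return loss ≈ 2.99 dB

|Γ| = (S − 1)/(S + 1) = (5.86 − 1)/(5.86 + 1) = 4.86/6.86
RL = −20·log₁₀|Γ| = −20·log₁₀(0.708)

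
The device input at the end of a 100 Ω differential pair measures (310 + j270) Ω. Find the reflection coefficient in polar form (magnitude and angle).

Γ = (Z_L − Z_0)/(Z_L + Z_0) = (210 + j270)/(410 + j270)
|Γ| = 342/491 = 0.697

Γ ≈ 0.697 ∠ 18.8°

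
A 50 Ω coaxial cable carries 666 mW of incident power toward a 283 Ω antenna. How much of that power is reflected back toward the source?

Γ = (283 − 50)/(283 + 50) = 0.7
|Γ|² = 0.49
P_refl = |Γ|²·P_inc = 326 mW, P_del = (1 − |Γ|²)·P_inc = 340 mW

P_reflected ≈ 326 mW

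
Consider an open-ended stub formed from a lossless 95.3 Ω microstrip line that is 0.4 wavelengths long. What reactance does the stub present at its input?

X_in ≈ 131 Ω (inductive)

βl = 2π × 0.4 = 144°
tan(βl) = -0.727
For an open-ended stub, Z_in = −jZ_0·cot(βl) = −jZ_0/tan(βl)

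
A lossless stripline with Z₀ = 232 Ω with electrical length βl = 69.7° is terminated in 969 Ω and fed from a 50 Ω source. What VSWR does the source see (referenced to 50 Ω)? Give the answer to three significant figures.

tan(βl) = 2.7
Z_in = Z_0·(Z_L + jZ_0·tanβl)/(Z_0 + jZ_L·tanβl) = 62.7 − j80.3 Ω
Γ_s = (Z_in − Z_s)/(Z_in + Z_s) = (12.7 − j80.3)/(113 − j80.3), |Γ_s| = 0.587
VSWR = (1 + |Γ_s|)/(1 − |Γ_s|)

VSWR ≈ 3.85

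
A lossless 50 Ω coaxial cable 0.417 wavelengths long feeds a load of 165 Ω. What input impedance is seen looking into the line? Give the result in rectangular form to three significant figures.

βl = 2π × 0.417 = 150°
tan(βl) = tan(150°) = -0.575
Z_in = Z_0·(Z_L + jZ_0·tanβl)/(Z_0 + jZ_L·tanβl)
     = 50·(165 − j28.7)/(50 − j94.8)

Z_in ≈ 47.8 + j61.8 Ω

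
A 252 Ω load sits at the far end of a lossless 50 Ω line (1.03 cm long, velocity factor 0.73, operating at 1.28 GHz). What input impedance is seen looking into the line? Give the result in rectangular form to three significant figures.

Z_in ≈ 58.2 − j96.7 Ω

λ = v/f = 0.73·c / 1.28 GHz = 0.171 m
βl = 2π·l/λ = 2π × 0.0602 = 21.7°
tan(βl) = tan(21.7°) = 0.397
Z_in = Z_0·(Z_L + jZ_0·tanβl)/(Z_0 + jZ_L·tanβl)
     = 50·(252 + j19.9)/(50 + j100)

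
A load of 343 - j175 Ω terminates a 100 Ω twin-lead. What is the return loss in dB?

Γ = (243 − j175)/(443 − j175), |Γ| = 0.629
RL = −20·log₁₀|Γ| = −20·log₁₀(0.629)

RL ≈ 4.03 dB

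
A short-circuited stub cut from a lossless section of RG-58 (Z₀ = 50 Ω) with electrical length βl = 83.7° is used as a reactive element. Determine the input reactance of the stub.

X_in ≈ 453 Ω (inductive)

tan(βl) = 9.06
For a short-circuited stub, Z_in = jZ_0·tan(βl)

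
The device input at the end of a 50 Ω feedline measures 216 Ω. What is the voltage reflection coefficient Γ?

Γ = 0.624

Γ = (Z_L − Z_0)/(Z_L + Z_0) = (216 − 50)/(216 + 50) = 166/266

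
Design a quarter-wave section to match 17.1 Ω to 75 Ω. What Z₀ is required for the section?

Z_qwt ≈ 35.8 Ω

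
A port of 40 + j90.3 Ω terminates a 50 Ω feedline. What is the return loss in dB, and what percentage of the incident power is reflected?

Γ = (-10 + j90.3)/(90 + j90.3), |Γ| = 0.713
RL = −20·log₁₀(0.713) = 2.94 dB
P_refl/P_inc = |Γ|² = 0.508

RL ≈ 2.94 dB; 50.8% of incident power reflected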